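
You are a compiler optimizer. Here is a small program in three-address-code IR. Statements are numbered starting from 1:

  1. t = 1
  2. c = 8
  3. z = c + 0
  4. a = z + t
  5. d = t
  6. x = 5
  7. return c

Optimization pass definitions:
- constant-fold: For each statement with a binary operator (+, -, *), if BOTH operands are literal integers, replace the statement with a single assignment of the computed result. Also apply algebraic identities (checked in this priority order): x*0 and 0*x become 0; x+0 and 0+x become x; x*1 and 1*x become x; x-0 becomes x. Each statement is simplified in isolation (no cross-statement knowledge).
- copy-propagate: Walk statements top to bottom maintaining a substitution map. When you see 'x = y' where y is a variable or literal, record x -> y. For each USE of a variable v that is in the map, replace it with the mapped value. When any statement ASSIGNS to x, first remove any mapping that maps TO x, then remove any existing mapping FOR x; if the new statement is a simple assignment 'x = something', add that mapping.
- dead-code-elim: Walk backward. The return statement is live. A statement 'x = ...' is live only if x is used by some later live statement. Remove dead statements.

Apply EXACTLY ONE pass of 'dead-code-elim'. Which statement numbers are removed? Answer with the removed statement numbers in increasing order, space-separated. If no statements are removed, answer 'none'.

Answer: 1 3 4 5 6

Derivation:
Backward liveness scan:
Stmt 1 't = 1': DEAD (t not in live set [])
Stmt 2 'c = 8': KEEP (c is live); live-in = []
Stmt 3 'z = c + 0': DEAD (z not in live set ['c'])
Stmt 4 'a = z + t': DEAD (a not in live set ['c'])
Stmt 5 'd = t': DEAD (d not in live set ['c'])
Stmt 6 'x = 5': DEAD (x not in live set ['c'])
Stmt 7 'return c': KEEP (return); live-in = ['c']
Removed statement numbers: [1, 3, 4, 5, 6]
Surviving IR:
  c = 8
  return c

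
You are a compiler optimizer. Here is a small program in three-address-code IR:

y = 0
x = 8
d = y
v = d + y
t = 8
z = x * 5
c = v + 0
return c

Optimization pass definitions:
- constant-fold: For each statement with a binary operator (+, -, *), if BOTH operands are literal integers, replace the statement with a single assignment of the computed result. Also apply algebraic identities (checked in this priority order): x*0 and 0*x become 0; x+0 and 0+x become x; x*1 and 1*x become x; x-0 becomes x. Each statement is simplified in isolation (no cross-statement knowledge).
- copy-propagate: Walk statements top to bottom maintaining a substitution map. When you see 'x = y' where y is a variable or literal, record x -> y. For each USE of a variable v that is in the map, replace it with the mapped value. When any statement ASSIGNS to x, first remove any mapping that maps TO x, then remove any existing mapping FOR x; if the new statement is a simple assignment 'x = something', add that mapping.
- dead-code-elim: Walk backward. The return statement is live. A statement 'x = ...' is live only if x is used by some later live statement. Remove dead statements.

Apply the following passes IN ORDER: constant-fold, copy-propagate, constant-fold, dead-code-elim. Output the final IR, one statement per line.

Answer: v = 0
return v

Derivation:
Initial IR:
  y = 0
  x = 8
  d = y
  v = d + y
  t = 8
  z = x * 5
  c = v + 0
  return c
After constant-fold (8 stmts):
  y = 0
  x = 8
  d = y
  v = d + y
  t = 8
  z = x * 5
  c = v
  return c
After copy-propagate (8 stmts):
  y = 0
  x = 8
  d = 0
  v = 0 + 0
  t = 8
  z = 8 * 5
  c = v
  return v
After constant-fold (8 stmts):
  y = 0
  x = 8
  d = 0
  v = 0
  t = 8
  z = 40
  c = v
  return v
After dead-code-elim (2 stmts):
  v = 0
  return v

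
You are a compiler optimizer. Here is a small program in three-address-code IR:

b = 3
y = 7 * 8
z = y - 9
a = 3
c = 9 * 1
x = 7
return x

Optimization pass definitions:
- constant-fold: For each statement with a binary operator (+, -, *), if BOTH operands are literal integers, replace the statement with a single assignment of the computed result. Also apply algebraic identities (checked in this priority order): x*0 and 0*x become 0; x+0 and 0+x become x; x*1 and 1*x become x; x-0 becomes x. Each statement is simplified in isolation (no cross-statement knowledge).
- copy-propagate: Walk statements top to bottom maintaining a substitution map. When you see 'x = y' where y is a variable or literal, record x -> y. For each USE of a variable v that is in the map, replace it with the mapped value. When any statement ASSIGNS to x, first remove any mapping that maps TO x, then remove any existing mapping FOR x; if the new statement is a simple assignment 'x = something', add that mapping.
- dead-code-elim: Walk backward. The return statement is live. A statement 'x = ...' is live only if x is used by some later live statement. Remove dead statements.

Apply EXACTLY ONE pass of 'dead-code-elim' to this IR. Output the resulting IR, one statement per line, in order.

Answer: x = 7
return x

Derivation:
Applying dead-code-elim statement-by-statement:
  [7] return x  -> KEEP (return); live=['x']
  [6] x = 7  -> KEEP; live=[]
  [5] c = 9 * 1  -> DEAD (c not live)
  [4] a = 3  -> DEAD (a not live)
  [3] z = y - 9  -> DEAD (z not live)
  [2] y = 7 * 8  -> DEAD (y not live)
  [1] b = 3  -> DEAD (b not live)
Result (2 stmts):
  x = 7
  return x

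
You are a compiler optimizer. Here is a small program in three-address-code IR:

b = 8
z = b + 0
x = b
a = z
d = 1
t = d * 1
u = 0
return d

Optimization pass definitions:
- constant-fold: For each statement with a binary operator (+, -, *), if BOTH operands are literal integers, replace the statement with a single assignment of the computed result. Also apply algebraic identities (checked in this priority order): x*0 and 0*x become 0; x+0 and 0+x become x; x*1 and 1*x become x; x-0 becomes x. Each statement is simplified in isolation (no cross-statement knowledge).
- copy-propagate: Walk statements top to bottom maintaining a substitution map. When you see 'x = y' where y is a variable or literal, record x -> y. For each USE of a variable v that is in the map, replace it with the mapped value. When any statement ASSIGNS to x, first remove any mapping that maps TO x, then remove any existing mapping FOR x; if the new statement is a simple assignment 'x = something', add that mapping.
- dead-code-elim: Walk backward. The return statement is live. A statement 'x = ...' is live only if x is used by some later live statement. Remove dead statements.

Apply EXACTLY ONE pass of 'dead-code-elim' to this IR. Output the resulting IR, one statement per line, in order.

Applying dead-code-elim statement-by-statement:
  [8] return d  -> KEEP (return); live=['d']
  [7] u = 0  -> DEAD (u not live)
  [6] t = d * 1  -> DEAD (t not live)
  [5] d = 1  -> KEEP; live=[]
  [4] a = z  -> DEAD (a not live)
  [3] x = b  -> DEAD (x not live)
  [2] z = b + 0  -> DEAD (z not live)
  [1] b = 8  -> DEAD (b not live)
Result (2 stmts):
  d = 1
  return d

Answer: d = 1
return d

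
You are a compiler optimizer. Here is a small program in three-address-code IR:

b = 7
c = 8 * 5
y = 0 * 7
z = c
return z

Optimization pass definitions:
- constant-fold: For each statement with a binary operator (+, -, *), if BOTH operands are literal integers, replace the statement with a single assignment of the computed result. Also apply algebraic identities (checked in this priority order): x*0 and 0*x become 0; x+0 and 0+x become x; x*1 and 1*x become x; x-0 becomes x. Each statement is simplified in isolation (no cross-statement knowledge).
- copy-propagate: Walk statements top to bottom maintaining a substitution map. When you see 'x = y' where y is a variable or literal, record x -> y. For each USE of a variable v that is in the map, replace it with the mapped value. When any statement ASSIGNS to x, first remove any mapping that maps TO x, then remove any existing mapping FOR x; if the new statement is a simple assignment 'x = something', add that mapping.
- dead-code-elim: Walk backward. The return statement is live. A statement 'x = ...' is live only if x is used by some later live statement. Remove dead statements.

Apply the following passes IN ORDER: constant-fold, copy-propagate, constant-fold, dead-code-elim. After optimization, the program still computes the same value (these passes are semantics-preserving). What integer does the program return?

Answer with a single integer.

Answer: 40

Derivation:
Initial IR:
  b = 7
  c = 8 * 5
  y = 0 * 7
  z = c
  return z
After constant-fold (5 stmts):
  b = 7
  c = 40
  y = 0
  z = c
  return z
After copy-propagate (5 stmts):
  b = 7
  c = 40
  y = 0
  z = 40
  return 40
After constant-fold (5 stmts):
  b = 7
  c = 40
  y = 0
  z = 40
  return 40
After dead-code-elim (1 stmts):
  return 40
Evaluate:
  b = 7  =>  b = 7
  c = 8 * 5  =>  c = 40
  y = 0 * 7  =>  y = 0
  z = c  =>  z = 40
  return z = 40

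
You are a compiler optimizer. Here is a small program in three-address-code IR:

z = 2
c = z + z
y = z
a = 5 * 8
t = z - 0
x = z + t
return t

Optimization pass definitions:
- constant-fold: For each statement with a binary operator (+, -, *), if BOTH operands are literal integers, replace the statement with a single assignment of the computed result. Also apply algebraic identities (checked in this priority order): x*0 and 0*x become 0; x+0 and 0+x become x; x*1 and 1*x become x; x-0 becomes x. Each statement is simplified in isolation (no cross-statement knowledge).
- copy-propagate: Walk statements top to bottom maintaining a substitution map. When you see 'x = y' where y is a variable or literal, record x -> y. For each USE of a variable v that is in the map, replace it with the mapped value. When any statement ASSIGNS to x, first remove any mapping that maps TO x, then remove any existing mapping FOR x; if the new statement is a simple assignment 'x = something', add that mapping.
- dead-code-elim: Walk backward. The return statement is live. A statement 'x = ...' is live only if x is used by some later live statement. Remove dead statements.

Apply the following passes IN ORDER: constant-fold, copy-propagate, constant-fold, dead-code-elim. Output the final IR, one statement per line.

Initial IR:
  z = 2
  c = z + z
  y = z
  a = 5 * 8
  t = z - 0
  x = z + t
  return t
After constant-fold (7 stmts):
  z = 2
  c = z + z
  y = z
  a = 40
  t = z
  x = z + t
  return t
After copy-propagate (7 stmts):
  z = 2
  c = 2 + 2
  y = 2
  a = 40
  t = 2
  x = 2 + 2
  return 2
After constant-fold (7 stmts):
  z = 2
  c = 4
  y = 2
  a = 40
  t = 2
  x = 4
  return 2
After dead-code-elim (1 stmts):
  return 2

Answer: return 2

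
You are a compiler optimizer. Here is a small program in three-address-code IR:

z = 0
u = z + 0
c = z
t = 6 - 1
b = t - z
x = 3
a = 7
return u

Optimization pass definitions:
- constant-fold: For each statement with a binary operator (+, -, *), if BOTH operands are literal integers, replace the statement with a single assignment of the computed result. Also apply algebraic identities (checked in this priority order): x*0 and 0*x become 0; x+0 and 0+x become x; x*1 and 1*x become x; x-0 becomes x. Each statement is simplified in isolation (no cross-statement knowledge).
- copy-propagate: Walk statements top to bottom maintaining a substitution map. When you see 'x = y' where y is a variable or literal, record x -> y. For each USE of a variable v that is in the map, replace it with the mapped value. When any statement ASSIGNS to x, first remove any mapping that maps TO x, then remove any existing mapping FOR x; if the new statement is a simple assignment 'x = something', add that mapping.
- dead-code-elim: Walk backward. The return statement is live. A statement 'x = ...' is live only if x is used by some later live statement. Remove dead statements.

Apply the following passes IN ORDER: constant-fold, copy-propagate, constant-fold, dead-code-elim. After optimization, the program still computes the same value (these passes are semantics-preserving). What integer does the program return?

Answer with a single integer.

Answer: 0

Derivation:
Initial IR:
  z = 0
  u = z + 0
  c = z
  t = 6 - 1
  b = t - z
  x = 3
  a = 7
  return u
After constant-fold (8 stmts):
  z = 0
  u = z
  c = z
  t = 5
  b = t - z
  x = 3
  a = 7
  return u
After copy-propagate (8 stmts):
  z = 0
  u = 0
  c = 0
  t = 5
  b = 5 - 0
  x = 3
  a = 7
  return 0
After constant-fold (8 stmts):
  z = 0
  u = 0
  c = 0
  t = 5
  b = 5
  x = 3
  a = 7
  return 0
After dead-code-elim (1 stmts):
  return 0
Evaluate:
  z = 0  =>  z = 0
  u = z + 0  =>  u = 0
  c = z  =>  c = 0
  t = 6 - 1  =>  t = 5
  b = t - z  =>  b = 5
  x = 3  =>  x = 3
  a = 7  =>  a = 7
  return u = 0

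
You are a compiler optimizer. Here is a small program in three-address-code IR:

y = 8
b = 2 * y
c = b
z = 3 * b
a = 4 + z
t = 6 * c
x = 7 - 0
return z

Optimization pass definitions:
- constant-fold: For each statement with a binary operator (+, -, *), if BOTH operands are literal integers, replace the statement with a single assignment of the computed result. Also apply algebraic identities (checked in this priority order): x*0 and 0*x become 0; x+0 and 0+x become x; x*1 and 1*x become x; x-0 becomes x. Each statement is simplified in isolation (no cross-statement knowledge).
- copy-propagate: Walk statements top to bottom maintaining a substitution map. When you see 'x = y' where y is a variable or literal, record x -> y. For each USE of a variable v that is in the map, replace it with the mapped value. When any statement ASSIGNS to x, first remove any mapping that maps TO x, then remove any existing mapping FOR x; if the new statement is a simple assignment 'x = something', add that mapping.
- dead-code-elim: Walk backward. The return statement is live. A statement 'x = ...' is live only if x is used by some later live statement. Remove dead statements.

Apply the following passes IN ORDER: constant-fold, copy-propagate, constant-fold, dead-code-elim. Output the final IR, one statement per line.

Initial IR:
  y = 8
  b = 2 * y
  c = b
  z = 3 * b
  a = 4 + z
  t = 6 * c
  x = 7 - 0
  return z
After constant-fold (8 stmts):
  y = 8
  b = 2 * y
  c = b
  z = 3 * b
  a = 4 + z
  t = 6 * c
  x = 7
  return z
After copy-propagate (8 stmts):
  y = 8
  b = 2 * 8
  c = b
  z = 3 * b
  a = 4 + z
  t = 6 * b
  x = 7
  return z
After constant-fold (8 stmts):
  y = 8
  b = 16
  c = b
  z = 3 * b
  a = 4 + z
  t = 6 * b
  x = 7
  return z
After dead-code-elim (3 stmts):
  b = 16
  z = 3 * b
  return z

Answer: b = 16
z = 3 * b
return z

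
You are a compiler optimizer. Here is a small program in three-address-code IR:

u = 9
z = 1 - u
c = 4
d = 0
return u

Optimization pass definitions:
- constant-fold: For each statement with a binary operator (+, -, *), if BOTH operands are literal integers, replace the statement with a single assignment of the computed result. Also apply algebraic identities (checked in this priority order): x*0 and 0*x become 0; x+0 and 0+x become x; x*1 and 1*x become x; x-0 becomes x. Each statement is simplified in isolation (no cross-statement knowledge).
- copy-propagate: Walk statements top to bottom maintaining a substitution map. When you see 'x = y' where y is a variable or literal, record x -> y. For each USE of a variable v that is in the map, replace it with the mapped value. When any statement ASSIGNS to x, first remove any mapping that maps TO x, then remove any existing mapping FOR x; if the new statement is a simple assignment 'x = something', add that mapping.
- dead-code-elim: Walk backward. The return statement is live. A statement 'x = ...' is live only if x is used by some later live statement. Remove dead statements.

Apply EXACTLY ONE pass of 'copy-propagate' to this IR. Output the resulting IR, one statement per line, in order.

Answer: u = 9
z = 1 - 9
c = 4
d = 0
return 9

Derivation:
Applying copy-propagate statement-by-statement:
  [1] u = 9  (unchanged)
  [2] z = 1 - u  -> z = 1 - 9
  [3] c = 4  (unchanged)
  [4] d = 0  (unchanged)
  [5] return u  -> return 9
Result (5 stmts):
  u = 9
  z = 1 - 9
  c = 4
  d = 0
  return 9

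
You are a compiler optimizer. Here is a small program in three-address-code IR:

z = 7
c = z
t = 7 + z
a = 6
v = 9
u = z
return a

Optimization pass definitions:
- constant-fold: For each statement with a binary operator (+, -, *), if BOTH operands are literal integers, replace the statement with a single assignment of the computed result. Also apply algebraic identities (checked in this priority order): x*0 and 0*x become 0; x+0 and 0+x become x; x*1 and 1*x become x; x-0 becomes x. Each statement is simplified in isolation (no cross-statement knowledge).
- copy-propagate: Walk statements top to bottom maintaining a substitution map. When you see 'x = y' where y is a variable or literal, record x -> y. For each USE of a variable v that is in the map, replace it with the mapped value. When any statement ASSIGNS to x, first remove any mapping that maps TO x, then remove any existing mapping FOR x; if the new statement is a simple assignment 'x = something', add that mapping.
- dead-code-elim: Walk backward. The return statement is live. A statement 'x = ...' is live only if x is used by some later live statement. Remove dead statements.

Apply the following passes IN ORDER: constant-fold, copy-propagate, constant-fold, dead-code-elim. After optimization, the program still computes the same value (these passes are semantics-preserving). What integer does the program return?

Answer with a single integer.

Initial IR:
  z = 7
  c = z
  t = 7 + z
  a = 6
  v = 9
  u = z
  return a
After constant-fold (7 stmts):
  z = 7
  c = z
  t = 7 + z
  a = 6
  v = 9
  u = z
  return a
After copy-propagate (7 stmts):
  z = 7
  c = 7
  t = 7 + 7
  a = 6
  v = 9
  u = 7
  return 6
After constant-fold (7 stmts):
  z = 7
  c = 7
  t = 14
  a = 6
  v = 9
  u = 7
  return 6
After dead-code-elim (1 stmts):
  return 6
Evaluate:
  z = 7  =>  z = 7
  c = z  =>  c = 7
  t = 7 + z  =>  t = 14
  a = 6  =>  a = 6
  v = 9  =>  v = 9
  u = z  =>  u = 7
  return a = 6

Answer: 6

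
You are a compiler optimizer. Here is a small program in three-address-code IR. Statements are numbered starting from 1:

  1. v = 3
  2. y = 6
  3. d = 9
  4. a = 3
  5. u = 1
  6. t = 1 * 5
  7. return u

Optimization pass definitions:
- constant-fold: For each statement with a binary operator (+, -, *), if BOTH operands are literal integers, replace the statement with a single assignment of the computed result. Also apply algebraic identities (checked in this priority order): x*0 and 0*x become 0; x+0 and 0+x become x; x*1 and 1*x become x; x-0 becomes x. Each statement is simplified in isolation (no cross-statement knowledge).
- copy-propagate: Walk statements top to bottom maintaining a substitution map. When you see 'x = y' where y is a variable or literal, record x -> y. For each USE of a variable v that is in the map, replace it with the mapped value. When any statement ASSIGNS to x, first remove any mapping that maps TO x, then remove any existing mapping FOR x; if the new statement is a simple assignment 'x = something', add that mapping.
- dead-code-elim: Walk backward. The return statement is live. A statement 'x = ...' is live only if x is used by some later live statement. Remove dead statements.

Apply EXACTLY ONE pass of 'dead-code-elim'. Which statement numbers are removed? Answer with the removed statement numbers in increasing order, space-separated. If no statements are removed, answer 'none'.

Backward liveness scan:
Stmt 1 'v = 3': DEAD (v not in live set [])
Stmt 2 'y = 6': DEAD (y not in live set [])
Stmt 3 'd = 9': DEAD (d not in live set [])
Stmt 4 'a = 3': DEAD (a not in live set [])
Stmt 5 'u = 1': KEEP (u is live); live-in = []
Stmt 6 't = 1 * 5': DEAD (t not in live set ['u'])
Stmt 7 'return u': KEEP (return); live-in = ['u']
Removed statement numbers: [1, 2, 3, 4, 6]
Surviving IR:
  u = 1
  return u

Answer: 1 2 3 4 6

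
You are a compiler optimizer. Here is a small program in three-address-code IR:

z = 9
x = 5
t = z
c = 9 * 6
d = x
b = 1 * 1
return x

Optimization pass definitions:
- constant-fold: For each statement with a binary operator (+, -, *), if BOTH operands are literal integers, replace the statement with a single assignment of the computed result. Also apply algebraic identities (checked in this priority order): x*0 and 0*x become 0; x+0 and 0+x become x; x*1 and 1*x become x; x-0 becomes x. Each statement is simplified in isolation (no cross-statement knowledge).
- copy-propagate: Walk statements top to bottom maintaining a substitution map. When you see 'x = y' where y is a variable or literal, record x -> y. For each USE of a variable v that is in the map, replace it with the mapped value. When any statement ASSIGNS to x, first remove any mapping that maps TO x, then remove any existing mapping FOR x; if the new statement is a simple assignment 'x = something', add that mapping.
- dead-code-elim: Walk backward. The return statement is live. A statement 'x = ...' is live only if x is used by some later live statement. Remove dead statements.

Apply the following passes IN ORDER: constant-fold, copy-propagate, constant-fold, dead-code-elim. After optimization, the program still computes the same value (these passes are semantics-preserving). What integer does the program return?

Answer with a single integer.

Answer: 5

Derivation:
Initial IR:
  z = 9
  x = 5
  t = z
  c = 9 * 6
  d = x
  b = 1 * 1
  return x
After constant-fold (7 stmts):
  z = 9
  x = 5
  t = z
  c = 54
  d = x
  b = 1
  return x
After copy-propagate (7 stmts):
  z = 9
  x = 5
  t = 9
  c = 54
  d = 5
  b = 1
  return 5
After constant-fold (7 stmts):
  z = 9
  x = 5
  t = 9
  c = 54
  d = 5
  b = 1
  return 5
After dead-code-elim (1 stmts):
  return 5
Evaluate:
  z = 9  =>  z = 9
  x = 5  =>  x = 5
  t = z  =>  t = 9
  c = 9 * 6  =>  c = 54
  d = x  =>  d = 5
  b = 1 * 1  =>  b = 1
  return x = 5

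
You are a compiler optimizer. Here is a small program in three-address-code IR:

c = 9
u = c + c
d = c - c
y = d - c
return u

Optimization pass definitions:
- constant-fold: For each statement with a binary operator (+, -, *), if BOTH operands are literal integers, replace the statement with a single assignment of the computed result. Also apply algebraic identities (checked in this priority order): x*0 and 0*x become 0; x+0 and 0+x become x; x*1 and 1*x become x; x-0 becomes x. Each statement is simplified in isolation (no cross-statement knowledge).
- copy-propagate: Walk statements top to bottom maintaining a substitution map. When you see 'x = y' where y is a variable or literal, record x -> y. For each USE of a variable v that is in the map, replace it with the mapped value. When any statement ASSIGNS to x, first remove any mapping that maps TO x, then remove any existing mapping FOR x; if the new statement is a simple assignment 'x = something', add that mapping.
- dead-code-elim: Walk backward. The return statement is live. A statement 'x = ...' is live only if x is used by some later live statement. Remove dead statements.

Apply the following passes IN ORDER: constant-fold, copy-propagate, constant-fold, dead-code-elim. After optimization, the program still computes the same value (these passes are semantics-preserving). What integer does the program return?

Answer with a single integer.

Initial IR:
  c = 9
  u = c + c
  d = c - c
  y = d - c
  return u
After constant-fold (5 stmts):
  c = 9
  u = c + c
  d = c - c
  y = d - c
  return u
After copy-propagate (5 stmts):
  c = 9
  u = 9 + 9
  d = 9 - 9
  y = d - 9
  return u
After constant-fold (5 stmts):
  c = 9
  u = 18
  d = 0
  y = d - 9
  return u
After dead-code-elim (2 stmts):
  u = 18
  return u
Evaluate:
  c = 9  =>  c = 9
  u = c + c  =>  u = 18
  d = c - c  =>  d = 0
  y = d - c  =>  y = -9
  return u = 18

Answer: 18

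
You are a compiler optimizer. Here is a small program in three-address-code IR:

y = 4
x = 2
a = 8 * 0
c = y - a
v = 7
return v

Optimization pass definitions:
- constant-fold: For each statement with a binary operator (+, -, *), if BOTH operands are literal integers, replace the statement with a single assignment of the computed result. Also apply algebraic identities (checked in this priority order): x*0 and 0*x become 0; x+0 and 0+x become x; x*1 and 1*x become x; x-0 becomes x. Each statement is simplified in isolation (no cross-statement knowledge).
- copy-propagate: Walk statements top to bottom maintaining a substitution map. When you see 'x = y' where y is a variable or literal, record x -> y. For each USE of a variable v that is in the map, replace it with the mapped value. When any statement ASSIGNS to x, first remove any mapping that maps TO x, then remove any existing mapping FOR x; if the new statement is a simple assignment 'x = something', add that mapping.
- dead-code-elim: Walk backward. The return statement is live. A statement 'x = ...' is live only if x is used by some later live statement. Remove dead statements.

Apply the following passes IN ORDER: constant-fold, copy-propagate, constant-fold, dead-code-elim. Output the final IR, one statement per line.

Initial IR:
  y = 4
  x = 2
  a = 8 * 0
  c = y - a
  v = 7
  return v
After constant-fold (6 stmts):
  y = 4
  x = 2
  a = 0
  c = y - a
  v = 7
  return v
After copy-propagate (6 stmts):
  y = 4
  x = 2
  a = 0
  c = 4 - 0
  v = 7
  return 7
After constant-fold (6 stmts):
  y = 4
  x = 2
  a = 0
  c = 4
  v = 7
  return 7
After dead-code-elim (1 stmts):
  return 7

Answer: return 7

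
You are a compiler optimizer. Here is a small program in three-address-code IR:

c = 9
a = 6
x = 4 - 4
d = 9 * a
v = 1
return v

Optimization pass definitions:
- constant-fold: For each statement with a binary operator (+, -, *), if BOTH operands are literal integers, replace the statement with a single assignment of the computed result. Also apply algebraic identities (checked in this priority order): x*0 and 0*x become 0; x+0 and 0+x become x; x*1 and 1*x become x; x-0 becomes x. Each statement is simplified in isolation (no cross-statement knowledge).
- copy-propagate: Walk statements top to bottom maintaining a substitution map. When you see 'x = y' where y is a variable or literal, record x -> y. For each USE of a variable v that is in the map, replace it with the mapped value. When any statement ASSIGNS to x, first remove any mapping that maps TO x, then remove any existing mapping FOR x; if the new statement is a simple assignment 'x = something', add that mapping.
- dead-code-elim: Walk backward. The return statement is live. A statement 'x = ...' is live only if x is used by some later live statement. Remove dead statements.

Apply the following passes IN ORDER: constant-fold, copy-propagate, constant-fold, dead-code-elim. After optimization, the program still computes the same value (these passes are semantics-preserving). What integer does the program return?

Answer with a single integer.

Initial IR:
  c = 9
  a = 6
  x = 4 - 4
  d = 9 * a
  v = 1
  return v
After constant-fold (6 stmts):
  c = 9
  a = 6
  x = 0
  d = 9 * a
  v = 1
  return v
After copy-propagate (6 stmts):
  c = 9
  a = 6
  x = 0
  d = 9 * 6
  v = 1
  return 1
After constant-fold (6 stmts):
  c = 9
  a = 6
  x = 0
  d = 54
  v = 1
  return 1
After dead-code-elim (1 stmts):
  return 1
Evaluate:
  c = 9  =>  c = 9
  a = 6  =>  a = 6
  x = 4 - 4  =>  x = 0
  d = 9 * a  =>  d = 54
  v = 1  =>  v = 1
  return v = 1

Answer: 1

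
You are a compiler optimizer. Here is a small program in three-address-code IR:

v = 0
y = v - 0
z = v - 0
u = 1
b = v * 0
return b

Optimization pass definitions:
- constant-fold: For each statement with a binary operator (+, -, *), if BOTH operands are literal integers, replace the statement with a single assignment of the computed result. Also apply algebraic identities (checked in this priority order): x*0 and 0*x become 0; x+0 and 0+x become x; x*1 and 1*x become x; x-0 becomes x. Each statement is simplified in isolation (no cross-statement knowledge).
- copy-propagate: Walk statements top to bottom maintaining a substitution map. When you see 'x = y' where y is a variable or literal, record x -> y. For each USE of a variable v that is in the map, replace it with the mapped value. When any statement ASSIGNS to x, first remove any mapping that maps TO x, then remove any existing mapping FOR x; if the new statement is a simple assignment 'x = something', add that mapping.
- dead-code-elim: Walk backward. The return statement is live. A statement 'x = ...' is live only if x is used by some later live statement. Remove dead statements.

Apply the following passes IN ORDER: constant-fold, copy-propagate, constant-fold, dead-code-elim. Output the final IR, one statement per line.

Answer: return 0

Derivation:
Initial IR:
  v = 0
  y = v - 0
  z = v - 0
  u = 1
  b = v * 0
  return b
After constant-fold (6 stmts):
  v = 0
  y = v
  z = v
  u = 1
  b = 0
  return b
After copy-propagate (6 stmts):
  v = 0
  y = 0
  z = 0
  u = 1
  b = 0
  return 0
After constant-fold (6 stmts):
  v = 0
  y = 0
  z = 0
  u = 1
  b = 0
  return 0
After dead-code-elim (1 stmts):
  return 0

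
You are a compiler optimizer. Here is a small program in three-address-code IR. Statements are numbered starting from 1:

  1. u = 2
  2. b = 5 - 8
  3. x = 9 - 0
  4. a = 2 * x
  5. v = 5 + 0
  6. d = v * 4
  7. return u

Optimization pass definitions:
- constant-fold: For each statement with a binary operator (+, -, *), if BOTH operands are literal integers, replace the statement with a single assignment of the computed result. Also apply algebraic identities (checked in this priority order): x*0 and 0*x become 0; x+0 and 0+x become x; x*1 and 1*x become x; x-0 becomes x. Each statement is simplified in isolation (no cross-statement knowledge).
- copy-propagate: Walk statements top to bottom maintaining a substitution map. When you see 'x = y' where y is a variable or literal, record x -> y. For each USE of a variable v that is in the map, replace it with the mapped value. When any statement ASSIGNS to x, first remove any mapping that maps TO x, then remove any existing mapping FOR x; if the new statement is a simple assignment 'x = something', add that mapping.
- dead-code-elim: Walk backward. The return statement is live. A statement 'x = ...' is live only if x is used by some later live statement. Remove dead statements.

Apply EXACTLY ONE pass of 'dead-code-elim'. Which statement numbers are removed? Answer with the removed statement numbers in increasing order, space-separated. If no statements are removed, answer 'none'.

Backward liveness scan:
Stmt 1 'u = 2': KEEP (u is live); live-in = []
Stmt 2 'b = 5 - 8': DEAD (b not in live set ['u'])
Stmt 3 'x = 9 - 0': DEAD (x not in live set ['u'])
Stmt 4 'a = 2 * x': DEAD (a not in live set ['u'])
Stmt 5 'v = 5 + 0': DEAD (v not in live set ['u'])
Stmt 6 'd = v * 4': DEAD (d not in live set ['u'])
Stmt 7 'return u': KEEP (return); live-in = ['u']
Removed statement numbers: [2, 3, 4, 5, 6]
Surviving IR:
  u = 2
  return u

Answer: 2 3 4 5 6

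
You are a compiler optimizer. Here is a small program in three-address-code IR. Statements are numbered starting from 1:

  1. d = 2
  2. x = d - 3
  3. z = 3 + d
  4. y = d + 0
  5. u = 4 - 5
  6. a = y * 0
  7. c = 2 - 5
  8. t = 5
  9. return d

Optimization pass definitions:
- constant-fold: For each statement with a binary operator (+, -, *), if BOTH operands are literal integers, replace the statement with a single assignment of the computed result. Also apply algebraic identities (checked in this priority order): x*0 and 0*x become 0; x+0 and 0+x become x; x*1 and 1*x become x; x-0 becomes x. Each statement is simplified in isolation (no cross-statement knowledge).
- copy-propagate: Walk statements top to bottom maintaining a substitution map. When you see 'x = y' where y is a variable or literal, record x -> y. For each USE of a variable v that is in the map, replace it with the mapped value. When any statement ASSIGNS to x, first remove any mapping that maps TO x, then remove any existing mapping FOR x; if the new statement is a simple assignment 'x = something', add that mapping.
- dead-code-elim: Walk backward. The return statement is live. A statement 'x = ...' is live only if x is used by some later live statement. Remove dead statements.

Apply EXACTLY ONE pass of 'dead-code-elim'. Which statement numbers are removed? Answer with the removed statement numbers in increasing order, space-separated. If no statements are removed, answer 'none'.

Answer: 2 3 4 5 6 7 8

Derivation:
Backward liveness scan:
Stmt 1 'd = 2': KEEP (d is live); live-in = []
Stmt 2 'x = d - 3': DEAD (x not in live set ['d'])
Stmt 3 'z = 3 + d': DEAD (z not in live set ['d'])
Stmt 4 'y = d + 0': DEAD (y not in live set ['d'])
Stmt 5 'u = 4 - 5': DEAD (u not in live set ['d'])
Stmt 6 'a = y * 0': DEAD (a not in live set ['d'])
Stmt 7 'c = 2 - 5': DEAD (c not in live set ['d'])
Stmt 8 't = 5': DEAD (t not in live set ['d'])
Stmt 9 'return d': KEEP (return); live-in = ['d']
Removed statement numbers: [2, 3, 4, 5, 6, 7, 8]
Surviving IR:
  d = 2
  return d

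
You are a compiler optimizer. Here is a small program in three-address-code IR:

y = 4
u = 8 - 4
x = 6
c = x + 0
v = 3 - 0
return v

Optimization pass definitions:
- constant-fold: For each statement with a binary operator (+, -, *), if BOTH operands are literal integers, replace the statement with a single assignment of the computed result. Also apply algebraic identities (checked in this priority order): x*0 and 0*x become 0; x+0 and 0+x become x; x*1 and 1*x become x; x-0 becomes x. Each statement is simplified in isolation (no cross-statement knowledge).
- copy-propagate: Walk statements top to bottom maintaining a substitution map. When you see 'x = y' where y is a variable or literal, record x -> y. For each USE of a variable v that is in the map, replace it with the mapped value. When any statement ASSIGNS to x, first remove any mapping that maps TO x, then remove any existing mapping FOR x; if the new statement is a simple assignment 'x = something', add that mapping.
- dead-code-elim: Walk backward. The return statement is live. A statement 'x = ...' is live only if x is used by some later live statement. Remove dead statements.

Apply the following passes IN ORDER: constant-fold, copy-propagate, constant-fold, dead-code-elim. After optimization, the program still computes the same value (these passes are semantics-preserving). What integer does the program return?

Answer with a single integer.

Initial IR:
  y = 4
  u = 8 - 4
  x = 6
  c = x + 0
  v = 3 - 0
  return v
After constant-fold (6 stmts):
  y = 4
  u = 4
  x = 6
  c = x
  v = 3
  return v
After copy-propagate (6 stmts):
  y = 4
  u = 4
  x = 6
  c = 6
  v = 3
  return 3
After constant-fold (6 stmts):
  y = 4
  u = 4
  x = 6
  c = 6
  v = 3
  return 3
After dead-code-elim (1 stmts):
  return 3
Evaluate:
  y = 4  =>  y = 4
  u = 8 - 4  =>  u = 4
  x = 6  =>  x = 6
  c = x + 0  =>  c = 6
  v = 3 - 0  =>  v = 3
  return v = 3

Answer: 3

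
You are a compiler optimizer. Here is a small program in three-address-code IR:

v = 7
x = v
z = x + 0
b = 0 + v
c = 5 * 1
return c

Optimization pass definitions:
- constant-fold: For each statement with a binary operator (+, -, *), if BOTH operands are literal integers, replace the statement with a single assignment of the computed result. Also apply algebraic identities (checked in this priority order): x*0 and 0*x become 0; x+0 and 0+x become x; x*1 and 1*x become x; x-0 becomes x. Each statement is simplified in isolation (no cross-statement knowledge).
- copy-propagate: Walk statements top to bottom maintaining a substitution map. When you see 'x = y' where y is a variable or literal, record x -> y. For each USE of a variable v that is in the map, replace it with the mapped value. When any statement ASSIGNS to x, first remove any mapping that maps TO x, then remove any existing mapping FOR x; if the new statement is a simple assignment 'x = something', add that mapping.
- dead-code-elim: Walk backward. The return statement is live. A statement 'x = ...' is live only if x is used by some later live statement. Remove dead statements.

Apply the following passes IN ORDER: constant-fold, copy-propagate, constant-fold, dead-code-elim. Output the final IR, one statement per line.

Initial IR:
  v = 7
  x = v
  z = x + 0
  b = 0 + v
  c = 5 * 1
  return c
After constant-fold (6 stmts):
  v = 7
  x = v
  z = x
  b = v
  c = 5
  return c
After copy-propagate (6 stmts):
  v = 7
  x = 7
  z = 7
  b = 7
  c = 5
  return 5
After constant-fold (6 stmts):
  v = 7
  x = 7
  z = 7
  b = 7
  c = 5
  return 5
After dead-code-elim (1 stmts):
  return 5

Answer: return 5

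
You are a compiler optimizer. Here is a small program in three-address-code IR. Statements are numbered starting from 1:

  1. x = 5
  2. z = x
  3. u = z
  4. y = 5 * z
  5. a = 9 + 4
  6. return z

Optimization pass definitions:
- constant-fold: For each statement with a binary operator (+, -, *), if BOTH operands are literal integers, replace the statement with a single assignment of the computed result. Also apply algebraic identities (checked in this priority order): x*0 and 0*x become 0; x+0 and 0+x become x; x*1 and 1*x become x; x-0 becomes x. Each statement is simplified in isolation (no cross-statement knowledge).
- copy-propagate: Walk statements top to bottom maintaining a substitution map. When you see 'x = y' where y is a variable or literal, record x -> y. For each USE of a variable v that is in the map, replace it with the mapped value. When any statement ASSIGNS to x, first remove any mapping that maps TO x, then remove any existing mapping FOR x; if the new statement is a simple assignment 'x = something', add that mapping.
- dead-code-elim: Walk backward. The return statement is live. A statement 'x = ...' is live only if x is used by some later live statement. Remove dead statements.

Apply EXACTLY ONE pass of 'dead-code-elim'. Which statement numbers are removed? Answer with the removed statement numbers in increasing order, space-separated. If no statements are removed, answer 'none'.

Backward liveness scan:
Stmt 1 'x = 5': KEEP (x is live); live-in = []
Stmt 2 'z = x': KEEP (z is live); live-in = ['x']
Stmt 3 'u = z': DEAD (u not in live set ['z'])
Stmt 4 'y = 5 * z': DEAD (y not in live set ['z'])
Stmt 5 'a = 9 + 4': DEAD (a not in live set ['z'])
Stmt 6 'return z': KEEP (return); live-in = ['z']
Removed statement numbers: [3, 4, 5]
Surviving IR:
  x = 5
  z = x
  return z

Answer: 3 4 5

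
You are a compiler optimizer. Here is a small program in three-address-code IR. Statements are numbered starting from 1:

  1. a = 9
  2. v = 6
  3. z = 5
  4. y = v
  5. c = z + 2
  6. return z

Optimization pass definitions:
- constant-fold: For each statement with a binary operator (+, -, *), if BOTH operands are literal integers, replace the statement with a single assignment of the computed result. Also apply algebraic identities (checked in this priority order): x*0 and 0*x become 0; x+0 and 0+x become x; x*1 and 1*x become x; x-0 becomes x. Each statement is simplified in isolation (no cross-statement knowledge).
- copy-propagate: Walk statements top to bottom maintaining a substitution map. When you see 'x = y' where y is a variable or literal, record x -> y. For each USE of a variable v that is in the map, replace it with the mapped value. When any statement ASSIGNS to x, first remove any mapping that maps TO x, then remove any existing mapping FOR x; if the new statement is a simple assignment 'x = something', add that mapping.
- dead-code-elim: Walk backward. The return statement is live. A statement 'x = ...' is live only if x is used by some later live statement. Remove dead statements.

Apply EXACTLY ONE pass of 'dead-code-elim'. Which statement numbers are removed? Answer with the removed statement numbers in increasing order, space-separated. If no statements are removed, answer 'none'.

Backward liveness scan:
Stmt 1 'a = 9': DEAD (a not in live set [])
Stmt 2 'v = 6': DEAD (v not in live set [])
Stmt 3 'z = 5': KEEP (z is live); live-in = []
Stmt 4 'y = v': DEAD (y not in live set ['z'])
Stmt 5 'c = z + 2': DEAD (c not in live set ['z'])
Stmt 6 'return z': KEEP (return); live-in = ['z']
Removed statement numbers: [1, 2, 4, 5]
Surviving IR:
  z = 5
  return z

Answer: 1 2 4 5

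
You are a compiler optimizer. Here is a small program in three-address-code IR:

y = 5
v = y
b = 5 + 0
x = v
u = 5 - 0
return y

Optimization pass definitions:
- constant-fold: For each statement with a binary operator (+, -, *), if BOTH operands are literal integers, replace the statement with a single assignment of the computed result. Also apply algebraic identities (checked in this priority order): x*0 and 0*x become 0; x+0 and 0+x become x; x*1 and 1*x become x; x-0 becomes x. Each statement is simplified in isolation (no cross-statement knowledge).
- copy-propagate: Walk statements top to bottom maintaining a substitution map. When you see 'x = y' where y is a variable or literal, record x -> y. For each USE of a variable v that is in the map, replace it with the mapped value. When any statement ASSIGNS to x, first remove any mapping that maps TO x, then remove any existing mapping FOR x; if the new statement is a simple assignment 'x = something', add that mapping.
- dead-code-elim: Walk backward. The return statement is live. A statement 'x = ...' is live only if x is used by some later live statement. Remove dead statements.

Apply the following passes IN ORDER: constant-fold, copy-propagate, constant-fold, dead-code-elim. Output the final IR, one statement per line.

Initial IR:
  y = 5
  v = y
  b = 5 + 0
  x = v
  u = 5 - 0
  return y
After constant-fold (6 stmts):
  y = 5
  v = y
  b = 5
  x = v
  u = 5
  return y
After copy-propagate (6 stmts):
  y = 5
  v = 5
  b = 5
  x = 5
  u = 5
  return 5
After constant-fold (6 stmts):
  y = 5
  v = 5
  b = 5
  x = 5
  u = 5
  return 5
After dead-code-elim (1 stmts):
  return 5

Answer: return 5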